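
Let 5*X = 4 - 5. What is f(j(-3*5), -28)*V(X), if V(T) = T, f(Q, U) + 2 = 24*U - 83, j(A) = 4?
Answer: 757/5 ≈ 151.40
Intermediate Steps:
f(Q, U) = -85 + 24*U (f(Q, U) = -2 + (24*U - 83) = -2 + (-83 + 24*U) = -85 + 24*U)
X = -⅕ (X = (4 - 5)/5 = (⅕)*(-1) = -⅕ ≈ -0.20000)
f(j(-3*5), -28)*V(X) = (-85 + 24*(-28))*(-⅕) = (-85 - 672)*(-⅕) = -757*(-⅕) = 757/5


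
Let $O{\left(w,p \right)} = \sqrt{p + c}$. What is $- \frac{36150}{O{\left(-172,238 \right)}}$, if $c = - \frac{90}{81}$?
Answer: $- \frac{54225 \sqrt{533}}{533} \approx -2348.7$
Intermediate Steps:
$c = - \frac{10}{9}$ ($c = \left(-90\right) \frac{1}{81} = - \frac{10}{9} \approx -1.1111$)
$O{\left(w,p \right)} = \sqrt{- \frac{10}{9} + p}$ ($O{\left(w,p \right)} = \sqrt{p - \frac{10}{9}} = \sqrt{- \frac{10}{9} + p}$)
$- \frac{36150}{O{\left(-172,238 \right)}} = - \frac{36150}{\frac{1}{3} \sqrt{-10 + 9 \cdot 238}} = - \frac{36150}{\frac{1}{3} \sqrt{-10 + 2142}} = - \frac{36150}{\frac{1}{3} \sqrt{2132}} = - \frac{36150}{\frac{1}{3} \cdot 2 \sqrt{533}} = - \frac{36150}{\frac{2}{3} \sqrt{533}} = - 36150 \frac{3 \sqrt{533}}{1066} = - \frac{54225 \sqrt{533}}{533}$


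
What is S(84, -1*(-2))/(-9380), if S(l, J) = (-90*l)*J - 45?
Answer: 3033/1876 ≈ 1.6167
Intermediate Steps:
S(l, J) = -45 - 90*J*l (S(l, J) = -90*J*l - 45 = -45 - 90*J*l)
S(84, -1*(-2))/(-9380) = (-45 - 90*(-1*(-2))*84)/(-9380) = (-45 - 90*2*84)*(-1/9380) = (-45 - 15120)*(-1/9380) = -15165*(-1/9380) = 3033/1876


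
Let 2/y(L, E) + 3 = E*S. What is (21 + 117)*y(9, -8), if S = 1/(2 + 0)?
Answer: -276/7 ≈ -39.429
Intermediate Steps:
S = 1/2 ≈ 0.50000
y(L, E) = 2/(-3 + E/2) (y(L, E) = 2/(-3 + E*(1/2)) = 2/(-3 + E/2))
(21 + 117)*y(9, -8) = (21 + 117)*(4/(-6 - 8)) = 138*(4/(-14)) = 138*(4*(-1/14)) = 138*(-2/7) = -276/7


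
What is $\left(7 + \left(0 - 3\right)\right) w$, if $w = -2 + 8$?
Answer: $24$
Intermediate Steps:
$w = 6$
$\left(7 + \left(0 - 3\right)\right) w = \left(7 + \left(0 - 3\right)\right) 6 = \left(7 - 3\right) 6 = 4 \cdot 6 = 24$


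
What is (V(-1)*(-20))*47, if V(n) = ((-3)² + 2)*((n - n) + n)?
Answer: 10340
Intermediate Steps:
V(n) = 11*n (V(n) = (9 + 2)*(0 + n) = 11*n)
(V(-1)*(-20))*47 = ((11*(-1))*(-20))*47 = -11*(-20)*47 = 220*47 = 10340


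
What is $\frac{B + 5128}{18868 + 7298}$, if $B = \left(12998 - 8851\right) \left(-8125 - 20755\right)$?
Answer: $- \frac{59880116}{13083} \approx -4576.9$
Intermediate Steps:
$B = -119765360$ ($B = 4147 \left(-28880\right) = -119765360$)
$\frac{B + 5128}{18868 + 7298} = \frac{-119765360 + 5128}{18868 + 7298} = - \frac{119760232}{26166} = \left(-119760232\right) \frac{1}{26166} = - \frac{59880116}{13083}$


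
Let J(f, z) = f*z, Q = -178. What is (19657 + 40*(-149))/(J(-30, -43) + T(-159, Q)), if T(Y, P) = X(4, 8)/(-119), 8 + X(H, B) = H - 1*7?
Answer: 1629943/153521 ≈ 10.617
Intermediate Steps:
X(H, B) = -15 + H (X(H, B) = -8 + (H - 1*7) = -8 + (H - 7) = -8 + (-7 + H) = -15 + H)
T(Y, P) = 11/119 (T(Y, P) = (-15 + 4)/(-119) = -11*(-1/119) = 11/119)
(19657 + 40*(-149))/(J(-30, -43) + T(-159, Q)) = (19657 + 40*(-149))/(-30*(-43) + 11/119) = (19657 - 5960)/(1290 + 11/119) = 13697/(153521/119) = 13697*(119/153521) = 1629943/153521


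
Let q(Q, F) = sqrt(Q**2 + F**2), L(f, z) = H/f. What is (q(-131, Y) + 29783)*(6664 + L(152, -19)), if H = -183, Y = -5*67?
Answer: 30162584335/152 + 1012745*sqrt(129386)/152 ≈ 2.0083e+8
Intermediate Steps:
Y = -335
L(f, z) = -183/f
q(Q, F) = sqrt(F**2 + Q**2)
(q(-131, Y) + 29783)*(6664 + L(152, -19)) = (sqrt((-335)**2 + (-131)**2) + 29783)*(6664 - 183/152) = (sqrt(112225 + 17161) + 29783)*(6664 - 183*1/152) = (sqrt(129386) + 29783)*(6664 - 183/152) = (29783 + sqrt(129386))*(1012745/152) = 30162584335/152 + 1012745*sqrt(129386)/152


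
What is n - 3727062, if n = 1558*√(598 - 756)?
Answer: -3727062 + 1558*I*√158 ≈ -3.7271e+6 + 19584.0*I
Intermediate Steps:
n = 1558*I*√158 (n = 1558*√(-158) = 1558*(I*√158) = 1558*I*√158 ≈ 19584.0*I)
n - 3727062 = 1558*I*√158 - 3727062 = -3727062 + 1558*I*√158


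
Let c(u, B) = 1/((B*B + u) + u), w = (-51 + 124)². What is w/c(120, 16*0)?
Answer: 1278960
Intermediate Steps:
w = 5329 (w = 73² = 5329)
c(u, B) = 1/(B² + 2*u) (c(u, B) = 1/((B² + u) + u) = 1/((u + B²) + u) = 1/(B² + 2*u))
w/c(120, 16*0) = 5329/(1/((16*0)² + 2*120)) = 5329/(1/(0² + 240)) = 5329/(1/(0 + 240)) = 5329/(1/240) = 5329*240 = 1278960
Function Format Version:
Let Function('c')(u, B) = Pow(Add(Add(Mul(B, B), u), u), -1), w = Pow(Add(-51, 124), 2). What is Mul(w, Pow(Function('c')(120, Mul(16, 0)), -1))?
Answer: 1278960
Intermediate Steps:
w = 5329 (w = Pow(73, 2) = 5329)
Function('c')(u, B) = Pow(Add(Pow(B, 2), Mul(2, u)), -1) (Function('c')(u, B) = Pow(Add(Add(Pow(B, 2), u), u), -1) = Pow(Add(Add(u, Pow(B, 2)), u), -1) = Pow(Add(Pow(B, 2), Mul(2, u)), -1))
Mul(w, Pow(Function('c')(120, Mul(16, 0)), -1)) = Mul(5329, Pow(Pow(Add(Pow(Mul(16, 0), 2), Mul(2, 120)), -1), -1)) = Mul(5329, Pow(Pow(Add(Pow(0, 2), 240), -1), -1)) = Mul(5329, Pow(Pow(Add(0, 240), -1), -1)) = Mul(5329, Pow(Pow(240, -1), -1)) = Mul(5329, Pow(Rational(1, 240), -1)) = Mul(5329, 240) = 1278960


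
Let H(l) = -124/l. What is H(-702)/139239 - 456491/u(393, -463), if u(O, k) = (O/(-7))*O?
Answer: 17352249709259/838707648129 ≈ 20.689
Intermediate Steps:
u(O, k) = -O²/7 (u(O, k) = (O*(-⅐))*O = (-O/7)*O = -O²/7)
H(-702)/139239 - 456491/u(393, -463) = -124/(-702)/139239 - 456491/((-⅐*393²)) = -124*(-1/702)*(1/139239) - 456491/((-⅐*154449)) = (62/351)*(1/139239) - 456491/(-154449/7) = 62/48872889 - 456491*(-7/154449) = 62/48872889 + 3195437/154449 = 17352249709259/838707648129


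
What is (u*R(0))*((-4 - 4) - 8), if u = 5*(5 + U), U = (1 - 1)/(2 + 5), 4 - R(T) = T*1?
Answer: -1600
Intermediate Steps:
R(T) = 4 - T
U = 0 (U = 0/7 = 0*(⅐) = 0)
u = 25 (u = 5*(5 + 0) = 5*5 = 25)
(u*R(0))*((-4 - 4) - 8) = (25*(4 - 1*0))*((-4 - 4) - 8) = (25*(4 + 0))*(-8 - 8) = (25*4)*(-16) = 100*(-16) = -1600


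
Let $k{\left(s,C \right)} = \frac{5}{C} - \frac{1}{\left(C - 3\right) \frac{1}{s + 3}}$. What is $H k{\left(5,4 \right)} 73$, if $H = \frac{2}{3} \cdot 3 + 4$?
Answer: $- \frac{5913}{2} \approx -2956.5$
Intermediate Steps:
$k{\left(s,C \right)} = \frac{5}{C} - \frac{3 + s}{-3 + C}$ ($k{\left(s,C \right)} = \frac{5}{C} - \frac{1}{\left(-3 + C\right) \frac{1}{3 + s}} = \frac{5}{C} - \frac{1}{\frac{1}{3 + s} \left(-3 + C\right)} = \frac{5}{C} - \frac{3 + s}{-3 + C}$)
$H = 6$ ($H = 2 \cdot \frac{1}{3} \cdot 3 + 4 = \frac{2}{3} \cdot 3 + 4 = 2 + 4 = 6$)
$H k{\left(5,4 \right)} 73 = 6 \frac{-15 + 2 \cdot 4 - 4 \cdot 5}{4 \left(-3 + 4\right)} 73 = 6 \frac{-15 + 8 - 20}{4 \cdot 1} \cdot 73 = 6 \cdot \frac{1}{4} \cdot 1 \left(-27\right) 73 = 6 \left(- \frac{27}{4}\right) 73 = \left(- \frac{81}{2}\right) 73 = - \frac{5913}{2}$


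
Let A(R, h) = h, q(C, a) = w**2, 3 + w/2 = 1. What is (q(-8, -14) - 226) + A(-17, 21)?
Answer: -189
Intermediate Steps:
w = -4 (w = -6 + 2*1 = -6 + 2 = -4)
q(C, a) = 16 (q(C, a) = (-4)**2 = 16)
(q(-8, -14) - 226) + A(-17, 21) = (16 - 226) + 21 = -210 + 21 = -189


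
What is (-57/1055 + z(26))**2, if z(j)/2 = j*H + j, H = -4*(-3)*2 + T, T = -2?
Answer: 1591944928729/1113025 ≈ 1.4303e+6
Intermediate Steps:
H = 22 (H = -4*(-3)*2 - 2 = 12*2 - 2 = 24 - 2 = 22)
z(j) = 46*j (z(j) = 2*(j*22 + j) = 2*(22*j + j) = 2*(23*j) = 46*j)
(-57/1055 + z(26))**2 = (-57/1055 + 46*26)**2 = (-57*1/1055 + 1196)**2 = (-57/1055 + 1196)**2 = (1261723/1055)**2 = 1591944928729/1113025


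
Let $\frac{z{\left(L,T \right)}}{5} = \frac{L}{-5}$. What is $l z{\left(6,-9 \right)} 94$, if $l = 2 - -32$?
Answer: $-19176$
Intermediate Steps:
$z{\left(L,T \right)} = - L$ ($z{\left(L,T \right)} = 5 \frac{L}{-5} = 5 L \left(- \frac{1}{5}\right) = 5 \left(- \frac{L}{5}\right) = - L$)
$l = 34$ ($l = 2 + 32 = 34$)
$l z{\left(6,-9 \right)} 94 = 34 \left(\left(-1\right) 6\right) 94 = 34 \left(-6\right) 94 = \left(-204\right) 94 = -19176$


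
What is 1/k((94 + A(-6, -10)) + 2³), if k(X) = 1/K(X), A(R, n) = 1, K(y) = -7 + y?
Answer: 96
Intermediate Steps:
k(X) = 1/(-7 + X)
1/k((94 + A(-6, -10)) + 2³) = 1/(1/(-7 + ((94 + 1) + 2³))) = 1/(1/(-7 + (95 + 8))) = 1/(1/(-7 + 103)) = 1/(1/96) = 96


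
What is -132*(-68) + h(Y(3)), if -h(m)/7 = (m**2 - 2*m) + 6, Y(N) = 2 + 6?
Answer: 8598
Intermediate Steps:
Y(N) = 8
h(m) = -42 - 7*m**2 + 14*m (h(m) = -7*((m**2 - 2*m) + 6) = -7*(6 + m**2 - 2*m) = -42 - 7*m**2 + 14*m)
-132*(-68) + h(Y(3)) = -132*(-68) + (-42 - 7*8**2 + 14*8) = 8976 + (-42 - 7*64 + 112) = 8976 + (-42 - 448 + 112) = 8976 - 378 = 8598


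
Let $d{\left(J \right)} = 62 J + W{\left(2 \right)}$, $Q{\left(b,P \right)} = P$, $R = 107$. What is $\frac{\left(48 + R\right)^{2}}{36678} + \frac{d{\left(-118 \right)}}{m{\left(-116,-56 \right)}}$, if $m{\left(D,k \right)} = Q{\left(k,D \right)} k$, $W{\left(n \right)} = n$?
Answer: $- \frac{28049123}{59565072} \approx -0.4709$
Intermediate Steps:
$m{\left(D,k \right)} = D k$
$d{\left(J \right)} = 2 + 62 J$ ($d{\left(J \right)} = 62 J + 2 = 2 + 62 J$)
$\frac{\left(48 + R\right)^{2}}{36678} + \frac{d{\left(-118 \right)}}{m{\left(-116,-56 \right)}} = \frac{\left(48 + 107\right)^{2}}{36678} + \frac{2 + 62 \left(-118\right)}{\left(-116\right) \left(-56\right)} = 155^{2} \cdot \frac{1}{36678} + \frac{2 - 7316}{6496} = 24025 \cdot \frac{1}{36678} - \frac{3657}{3248} = \frac{24025}{36678} - \frac{3657}{3248} = - \frac{28049123}{59565072}$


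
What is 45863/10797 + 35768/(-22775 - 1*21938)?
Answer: 27286643/7914201 ≈ 3.4478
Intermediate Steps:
45863/10797 + 35768/(-22775 - 1*21938) = 45863*(1/10797) + 35768/(-22775 - 21938) = 45863/10797 + 35768/(-44713) = 45863/10797 + 35768*(-1/44713) = 45863/10797 - 35768/44713 = 27286643/7914201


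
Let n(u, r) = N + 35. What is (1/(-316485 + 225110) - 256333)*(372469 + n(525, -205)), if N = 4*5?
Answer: -8725416522079024/91375 ≈ -9.5490e+10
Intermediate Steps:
N = 20
n(u, r) = 55 (n(u, r) = 20 + 35 = 55)
(1/(-316485 + 225110) - 256333)*(372469 + n(525, -205)) = (1/(-316485 + 225110) - 256333)*(372469 + 55) = (1/(-91375) - 256333)*372524 = (-1/91375 - 256333)*372524 = -23422427876/91375*372524 = -8725416522079024/91375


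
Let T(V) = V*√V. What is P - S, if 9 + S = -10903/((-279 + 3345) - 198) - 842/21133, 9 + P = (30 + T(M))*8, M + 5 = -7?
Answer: 14779094515/60609444 - 192*I*√3 ≈ 243.84 - 332.55*I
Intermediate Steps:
M = -12 (M = -5 - 7 = -12)
T(V) = V^(3/2)
P = 231 - 192*I*√3 (P = -9 + (30 + (-12)^(3/2))*8 = -9 + (30 - 24*I*√3)*8 = -9 + (240 - 192*I*√3) = 231 - 192*I*√3 ≈ 231.0 - 332.55*I)
S = -778312951/60609444 (S = -9 + (-10903/((-279 + 3345) - 198) - 842/21133) = -9 + (-10903/(3066 - 198) - 842*1/21133) = -9 + (-10903/2868 - 842/21133) = -9 - 232827955/60609444 = -778312951/60609444 ≈ -12.841)
P - S = (231 - 192*I*√3) - 1*(-778312951/60609444) = (231 - 192*I*√3) + 778312951/60609444 = 14779094515/60609444 - 192*I*√3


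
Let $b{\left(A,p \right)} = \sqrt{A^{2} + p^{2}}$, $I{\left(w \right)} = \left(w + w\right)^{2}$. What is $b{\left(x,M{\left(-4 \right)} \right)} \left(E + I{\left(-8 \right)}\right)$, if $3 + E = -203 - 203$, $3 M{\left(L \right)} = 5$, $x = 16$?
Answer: $- 51 \sqrt{2329} \approx -2461.2$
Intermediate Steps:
$M{\left(L \right)} = \frac{5}{3}$ ($M{\left(L \right)} = \frac{1}{3} \cdot 5 = \frac{5}{3}$)
$I{\left(w \right)} = 4 w^{2}$ ($I{\left(w \right)} = \left(2 w\right)^{2} = 4 w^{2}$)
$E = -409$ ($E = -3 - 406 = -409$)
$b{\left(x,M{\left(-4 \right)} \right)} \left(E + I{\left(-8 \right)}\right) = \sqrt{16^{2} + \left(\frac{5}{3}\right)^{2}} \left(-409 + 4 \left(-8\right)^{2}\right) = \sqrt{256 + \frac{25}{9}} \left(-409 + 4 \cdot 64\right) = \sqrt{\frac{2329}{9}} \left(-409 + 256\right) = \frac{\sqrt{2329}}{3} \left(-153\right) = - 51 \sqrt{2329}$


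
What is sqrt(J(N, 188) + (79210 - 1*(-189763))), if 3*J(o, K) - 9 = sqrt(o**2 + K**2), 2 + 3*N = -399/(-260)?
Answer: sqrt(40911249600 + 65*sqrt(21503304241))/390 ≈ 518.69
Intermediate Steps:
N = -121/780 (N = -2/3 + (-399/(-260))/3 = -2/3 + (-399*(-1/260))/3 = -2/3 + (1/3)*(399/260) = -2/3 + 133/260 = -121/780 ≈ -0.15513)
J(o, K) = 3 + sqrt(K**2 + o**2)/3 (J(o, K) = 3 + sqrt(o**2 + K**2)/3 = 3 + sqrt(K**2 + o**2)/3)
sqrt(J(N, 188) + (79210 - 1*(-189763))) = sqrt((3 + sqrt(188**2 + (-121/780)**2)/3) + (79210 - 1*(-189763))) = sqrt((3 + sqrt(35344 + 14641/608400)/3) + (79210 + 189763)) = sqrt((3 + sqrt(21503304241/608400)/3) + 268973) = sqrt((3 + (sqrt(21503304241)/780)/3) + 268973) = sqrt((3 + sqrt(21503304241)/2340) + 268973) = sqrt(268976 + sqrt(21503304241)/2340)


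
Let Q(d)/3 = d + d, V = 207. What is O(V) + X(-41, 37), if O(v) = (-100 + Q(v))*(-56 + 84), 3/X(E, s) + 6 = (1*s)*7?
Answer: 8089931/253 ≈ 31976.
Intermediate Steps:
Q(d) = 6*d (Q(d) = 3*(d + d) = 3*(2*d) = 6*d)
X(E, s) = 3/(-6 + 7*s) (X(E, s) = 3/(-6 + (1*s)*7) = 3/(-6 + s*7) = 3/(-6 + 7*s))
O(v) = -2800 + 168*v (O(v) = (-100 + 6*v)*(-56 + 84) = (-100 + 6*v)*28 = -2800 + 168*v)
O(V) + X(-41, 37) = (-2800 + 168*207) + 3/(-6 + 7*37) = (-2800 + 34776) + 3/(-6 + 259) = 31976 + 3/253 = 8089931/253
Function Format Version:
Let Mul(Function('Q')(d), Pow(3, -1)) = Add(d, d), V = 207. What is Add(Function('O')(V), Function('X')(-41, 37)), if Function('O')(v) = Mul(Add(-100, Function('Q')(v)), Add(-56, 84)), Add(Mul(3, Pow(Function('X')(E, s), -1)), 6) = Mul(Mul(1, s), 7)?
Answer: Rational(8089931, 253) ≈ 31976.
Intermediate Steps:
Function('Q')(d) = Mul(6, d) (Function('Q')(d) = Mul(3, Add(d, d)) = Mul(3, Mul(2, d)) = Mul(6, d))
Function('X')(E, s) = Mul(3, Pow(Add(-6, Mul(7, s)), -1)) (Function('X')(E, s) = Mul(3, Pow(Add(-6, Mul(Mul(1, s), 7)), -1)) = Mul(3, Pow(Add(-6, Mul(s, 7)), -1)) = Mul(3, Pow(Add(-6, Mul(7, s)), -1)))
Function('O')(v) = Add(-2800, Mul(168, v)) (Function('O')(v) = Mul(Add(-100, Mul(6, v)), Add(-56, 84)) = Mul(Add(-100, Mul(6, v)), 28) = Add(-2800, Mul(168, v)))
Add(Function('O')(V), Function('X')(-41, 37)) = Add(Add(-2800, Mul(168, 207)), Mul(3, Pow(Add(-6, Mul(7, 37)), -1))) = Add(Add(-2800, 34776), Mul(3, Pow(Add(-6, 259), -1))) = Add(31976, Mul(3, Pow(253, -1))) = Add(31976, Mul(3, Rational(1, 253))) = Add(31976, Rational(3, 253)) = Rational(8089931, 253)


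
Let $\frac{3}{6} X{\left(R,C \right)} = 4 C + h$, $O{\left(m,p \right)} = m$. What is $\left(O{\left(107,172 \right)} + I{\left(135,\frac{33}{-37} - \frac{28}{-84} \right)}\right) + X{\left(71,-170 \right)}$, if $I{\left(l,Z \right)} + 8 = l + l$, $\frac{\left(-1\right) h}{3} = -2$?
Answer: $-979$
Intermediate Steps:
$h = 6$ ($h = \left(-3\right) \left(-2\right) = 6$)
$X{\left(R,C \right)} = 12 + 8 C$ ($X{\left(R,C \right)} = 2 \left(4 C + 6\right) = 2 \left(6 + 4 C\right) = 12 + 8 C$)
$I{\left(l,Z \right)} = -8 + 2 l$ ($I{\left(l,Z \right)} = -8 + \left(l + l\right) = -8 + 2 l$)
$\left(O{\left(107,172 \right)} + I{\left(135,\frac{33}{-37} - \frac{28}{-84} \right)}\right) + X{\left(71,-170 \right)} = \left(107 + \left(-8 + 2 \cdot 135\right)\right) + \left(12 + 8 \left(-170\right)\right) = \left(107 + \left(-8 + 270\right)\right) + \left(12 - 1360\right) = \left(107 + 262\right) - 1348 = 369 - 1348 = -979$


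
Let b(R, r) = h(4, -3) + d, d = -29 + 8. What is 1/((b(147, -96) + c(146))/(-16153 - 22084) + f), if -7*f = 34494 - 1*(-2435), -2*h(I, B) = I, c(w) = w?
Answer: -267659/1412055034 ≈ -0.00018955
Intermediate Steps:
h(I, B) = -I/2
d = -21
b(R, r) = -23 (b(R, r) = -½*4 - 21 = -2 - 21 = -23)
f = -36929/7 (f = -(34494 - 1*(-2435))/7 = -(34494 + 2435)/7 = -⅐*36929 = -36929/7 ≈ -5275.6)
1/((b(147, -96) + c(146))/(-16153 - 22084) + f) = 1/((-23 + 146)/(-16153 - 22084) - 36929/7) = 1/(123/(-38237) - 36929/7) = 1/(123*(-1/38237) - 36929/7) = 1/(-123/38237 - 36929/7) = 1/(-1412055034/267659) = -267659/1412055034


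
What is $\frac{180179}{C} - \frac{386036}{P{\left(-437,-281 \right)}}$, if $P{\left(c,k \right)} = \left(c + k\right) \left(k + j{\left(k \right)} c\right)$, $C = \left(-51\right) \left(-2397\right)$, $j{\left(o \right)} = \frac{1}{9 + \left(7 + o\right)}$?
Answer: $- \frac{244076576647}{541473771474} \approx -0.45076$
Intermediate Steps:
$j{\left(o \right)} = \frac{1}{16 + o}$
$C = 122247$
$P{\left(c,k \right)} = \left(c + k\right) \left(k + \frac{c}{16 + k}\right)$
$\frac{180179}{C} - \frac{386036}{P{\left(-437,-281 \right)}} = \frac{180179}{122247} - \frac{386036}{\frac{1}{16 - 281} \left(\left(-437\right)^{2} - -122797 - 281 \left(16 - 281\right) \left(-437 - 281\right)\right)} = 180179 \cdot \frac{1}{122247} - \frac{386036}{\frac{1}{-265} \left(190969 + 122797 - \left(-74465\right) \left(-718\right)\right)} = \frac{180179}{122247} - \frac{386036}{\left(- \frac{1}{265}\right) \left(190969 + 122797 - 53465870\right)} = \frac{180179}{122247} - \frac{386036}{\left(- \frac{1}{265}\right) \left(-53152104\right)} = \frac{180179}{122247} - \frac{386036}{\frac{53152104}{265}} = \frac{180179}{122247} - \frac{25574885}{13288026} = - \frac{244076576647}{541473771474}$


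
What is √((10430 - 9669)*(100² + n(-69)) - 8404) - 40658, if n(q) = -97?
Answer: -40658 + √7527779 ≈ -37914.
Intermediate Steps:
√((10430 - 9669)*(100² + n(-69)) - 8404) - 40658 = √((10430 - 9669)*(100² - 97) - 8404) - 40658 = √(761*(10000 - 97) - 8404) - 40658 = √(761*9903 - 8404) - 40658 = √(7536183 - 8404) - 40658 = √7527779 - 40658 = -40658 + √7527779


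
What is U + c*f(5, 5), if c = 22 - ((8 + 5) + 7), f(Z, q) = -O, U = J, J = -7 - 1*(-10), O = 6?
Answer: -9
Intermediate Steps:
J = 3 (J = -7 + 10 = 3)
U = 3
f(Z, q) = -6 (f(Z, q) = -1*6 = -6)
c = 2 (c = 22 - (13 + 7) = 22 - 1*20 = 22 - 20 = 2)
U + c*f(5, 5) = 3 + 2*(-6) = 3 - 12 = -9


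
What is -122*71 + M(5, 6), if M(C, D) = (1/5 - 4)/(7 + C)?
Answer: -519739/60 ≈ -8662.3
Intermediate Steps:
M(C, D) = -19/(5*(7 + C)) (M(C, D) = (⅕ - 4)/(7 + C) = -19/(5*(7 + C)))
-122*71 + M(5, 6) = -122*71 - 19/(35 + 5*5) = -8662 - 19/(35 + 25) = -8662 - 19/60 = -519739/60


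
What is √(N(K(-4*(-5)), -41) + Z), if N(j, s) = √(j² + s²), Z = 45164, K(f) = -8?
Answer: √(45164 + √1745) ≈ 212.62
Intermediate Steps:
√(N(K(-4*(-5)), -41) + Z) = √(√((-8)² + (-41)²) + 45164) = √(√(64 + 1681) + 45164) = √(√1745 + 45164) = √(45164 + √1745)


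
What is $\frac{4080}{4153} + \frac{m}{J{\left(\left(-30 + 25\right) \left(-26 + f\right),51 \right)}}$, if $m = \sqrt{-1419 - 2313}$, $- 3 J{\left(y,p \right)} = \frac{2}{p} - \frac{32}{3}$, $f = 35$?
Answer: $\frac{4080}{4153} + \frac{153 i \sqrt{933}}{271} \approx 0.98242 + 17.245 i$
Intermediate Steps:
$J{\left(y,p \right)} = \frac{32}{9} - \frac{2}{3 p}$ ($J{\left(y,p \right)} = - \frac{\frac{2}{p} - \frac{32}{3}}{3} = - \frac{- \frac{32}{3} + \frac{2}{p}}{3} = \frac{32}{9} - \frac{2}{3 p}$)
$m = 2 i \sqrt{933}$ ($m = \sqrt{-3732} = 2 i \sqrt{933} \approx 61.09 i$)
$\frac{4080}{4153} + \frac{m}{J{\left(\left(-30 + 25\right) \left(-26 + f\right),51 \right)}} = \frac{4080}{4153} + \frac{2 i \sqrt{933}}{\frac{2}{9} \cdot \frac{1}{51} \left(-3 + 16 \cdot 51\right)} = 4080 \cdot \frac{1}{4153} + \frac{2 i \sqrt{933}}{\frac{2}{9} \cdot \frac{1}{51} \left(-3 + 816\right)} = \frac{4080}{4153} + \frac{2 i \sqrt{933}}{\frac{2}{9} \cdot \frac{1}{51} \cdot 813} = \frac{4080}{4153} + \frac{2 i \sqrt{933}}{\frac{542}{153}} = \frac{4080}{4153} + 2 i \sqrt{933} \cdot \frac{153}{542} = \frac{4080}{4153} + \frac{153 i \sqrt{933}}{271}$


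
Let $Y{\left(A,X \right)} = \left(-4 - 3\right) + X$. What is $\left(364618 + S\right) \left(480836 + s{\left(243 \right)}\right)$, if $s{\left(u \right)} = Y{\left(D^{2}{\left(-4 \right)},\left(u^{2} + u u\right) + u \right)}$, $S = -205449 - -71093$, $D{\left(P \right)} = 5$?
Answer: $137966082540$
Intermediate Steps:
$Y{\left(A,X \right)} = -7 + X$
$S = -134356$ ($S = -205449 + 71093 = -134356$)
$s{\left(u \right)} = -7 + u + 2 u^{2}$ ($s{\left(u \right)} = -7 + \left(\left(u^{2} + u u\right) + u\right) = -7 + \left(\left(u^{2} + u^{2}\right) + u\right) = -7 + \left(2 u^{2} + u\right) = -7 + \left(u + 2 u^{2}\right) = -7 + u + 2 u^{2}$)
$\left(364618 + S\right) \left(480836 + s{\left(243 \right)}\right) = \left(364618 - 134356\right) \left(480836 - \left(7 - 243 \left(1 + 2 \cdot 243\right)\right)\right) = 230262 \left(480836 - \left(7 - 243 \left(1 + 486\right)\right)\right) = 230262 \left(480836 + \left(-7 + 243 \cdot 487\right)\right) = 230262 \left(480836 + \left(-7 + 118341\right)\right) = 230262 \left(480836 + 118334\right) = 230262 \cdot 599170 = 137966082540$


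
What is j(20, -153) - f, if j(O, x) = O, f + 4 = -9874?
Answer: 9898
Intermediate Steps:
f = -9878 (f = -4 - 9874 = -9878)
j(20, -153) - f = 20 - 1*(-9878) = 20 + 9878 = 9898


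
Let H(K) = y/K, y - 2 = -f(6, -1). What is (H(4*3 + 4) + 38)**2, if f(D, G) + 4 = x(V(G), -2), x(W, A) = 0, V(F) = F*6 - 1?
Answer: 94249/64 ≈ 1472.6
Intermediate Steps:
V(F) = -1 + 6*F (V(F) = 6*F - 1 = -1 + 6*F)
f(D, G) = -4 (f(D, G) = -4 + 0 = -4)
y = 6 (y = 2 - 1*(-4) = 2 + 4 = 6)
H(K) = 6/K
(H(4*3 + 4) + 38)**2 = (6/(4*3 + 4) + 38)**2 = (6/(12 + 4) + 38)**2 = (6/16 + 38)**2 = (6*(1/16) + 38)**2 = (3/8 + 38)**2 = (307/8)**2 = 94249/64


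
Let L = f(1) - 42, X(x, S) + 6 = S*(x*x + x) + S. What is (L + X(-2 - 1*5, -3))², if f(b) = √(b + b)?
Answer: (177 - √2)² ≈ 30830.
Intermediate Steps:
f(b) = √2*√b (f(b) = √(2*b) = √2*√b)
X(x, S) = -6 + S + S*(x + x²) (X(x, S) = -6 + (S*(x*x + x) + S) = -6 + (S*(x² + x) + S) = -6 + (S*(x + x²) + S) = -6 + (S + S*(x + x²)) = -6 + S + S*(x + x²))
L = -42 + √2 (L = √2*√1 - 42 = √2*1 - 42 = √2 - 42 = -42 + √2 ≈ -40.586)
(L + X(-2 - 1*5, -3))² = ((-42 + √2) + (-6 - 3 - 3*(-2 - 1*5) - 3*(-2 - 1*5)²))² = ((-42 + √2) + (-6 - 3 - 3*(-2 - 5) - 3*(-2 - 5)²))² = ((-42 + √2) + (-6 - 3 - 3*(-7) - 3*(-7)²))² = ((-42 + √2) + (-6 - 3 + 21 - 3*49))² = ((-42 + √2) + (-6 - 3 + 21 - 147))² = ((-42 + √2) - 135)² = (-177 + √2)²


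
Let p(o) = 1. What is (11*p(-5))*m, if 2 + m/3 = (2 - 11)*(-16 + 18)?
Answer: -660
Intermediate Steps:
m = -60 (m = -6 + 3*((2 - 11)*(-16 + 18)) = -6 + 3*(-9*2) = -6 + 3*(-18) = -6 - 54 = -60)
(11*p(-5))*m = (11*1)*(-60) = 11*(-60) = -660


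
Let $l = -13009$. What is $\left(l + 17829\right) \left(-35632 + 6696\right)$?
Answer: $-139471520$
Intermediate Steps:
$\left(l + 17829\right) \left(-35632 + 6696\right) = \left(-13009 + 17829\right) \left(-35632 + 6696\right) = 4820 \left(-28936\right) = -139471520$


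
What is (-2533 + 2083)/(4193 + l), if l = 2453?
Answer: -225/3323 ≈ -0.067710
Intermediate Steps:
(-2533 + 2083)/(4193 + l) = (-2533 + 2083)/(4193 + 2453) = -450/6646 = -450*1/6646 = -225/3323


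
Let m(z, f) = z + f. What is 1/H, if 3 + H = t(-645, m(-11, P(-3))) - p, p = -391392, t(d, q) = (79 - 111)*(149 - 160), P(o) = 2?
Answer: 1/391741 ≈ 2.5527e-6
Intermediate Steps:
m(z, f) = f + z
t(d, q) = 352 (t(d, q) = -32*(-11) = 352)
H = 391741 (H = -3 + (352 - 1*(-391392)) = -3 + (352 + 391392) = -3 + 391744 = 391741)
1/H = 1/391741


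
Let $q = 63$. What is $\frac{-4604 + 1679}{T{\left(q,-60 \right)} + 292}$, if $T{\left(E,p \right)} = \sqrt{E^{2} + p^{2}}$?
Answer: $- \frac{2925}{379} \approx -7.7177$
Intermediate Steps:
$\frac{-4604 + 1679}{T{\left(q,-60 \right)} + 292} = \frac{-4604 + 1679}{\sqrt{63^{2} + \left(-60\right)^{2}} + 292} = - \frac{2925}{\sqrt{3969 + 3600} + 292} = - \frac{2925}{\sqrt{7569} + 292} = - \frac{2925}{87 + 292} = - \frac{2925}{379}$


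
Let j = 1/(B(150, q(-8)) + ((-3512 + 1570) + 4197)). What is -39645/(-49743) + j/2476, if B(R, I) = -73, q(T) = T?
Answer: 23798599487/29860347064 ≈ 0.79700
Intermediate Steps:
j = 1/2182 (j = 1/(-73 + ((-3512 + 1570) + 4197)) = 1/(-73 + (-1942 + 4197)) = 1/(-73 + 2255) = 1/2182 ≈ 0.00045829)
-39645/(-49743) + j/2476 = -39645/(-49743) + (1/2182)/2476 = -39645*(-1/49743) + (1/2182)*(1/2476) = 4405/5527 + 1/5402632 = 23798599487/29860347064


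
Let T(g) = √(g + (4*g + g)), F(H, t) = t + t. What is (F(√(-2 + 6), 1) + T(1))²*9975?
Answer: 99750 + 39900*√6 ≈ 1.9748e+5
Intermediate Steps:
F(H, t) = 2*t
T(g) = √6*√g (T(g) = √(g + 5*g) = √(6*g) = √6*√g)
(F(√(-2 + 6), 1) + T(1))²*9975 = (2*1 + √6*√1)²*9975 = (2 + √6*1)²*9975 = (2 + √6)²*9975 = 9975*(2 + √6)²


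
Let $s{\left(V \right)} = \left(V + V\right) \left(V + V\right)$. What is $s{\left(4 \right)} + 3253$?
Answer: $3317$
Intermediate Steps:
$s{\left(V \right)} = 4 V^{2}$ ($s{\left(V \right)} = 2 V 2 V = 4 V^{2}$)
$s{\left(4 \right)} + 3253 = 4 \cdot 4^{2} + 3253 = 4 \cdot 16 + 3253 = 64 + 3253 = 3317$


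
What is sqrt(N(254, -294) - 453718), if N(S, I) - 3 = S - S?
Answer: I*sqrt(453715) ≈ 673.58*I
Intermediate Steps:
N(S, I) = 3 (N(S, I) = 3 + (S - S) = 3 + 0 = 3)
sqrt(N(254, -294) - 453718) = sqrt(3 - 453718) = sqrt(-453715) = I*sqrt(453715)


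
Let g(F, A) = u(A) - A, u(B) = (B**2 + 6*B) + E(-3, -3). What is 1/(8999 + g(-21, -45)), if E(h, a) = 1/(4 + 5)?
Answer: 9/97192 ≈ 9.2600e-5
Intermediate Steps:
E(h, a) = 1/9
u(B) = 1/9 + B**2 + 6*B (u(B) = (B**2 + 6*B) + 1/9 = 1/9 + B**2 + 6*B)
g(F, A) = 1/9 + A**2 + 5*A (g(F, A) = (1/9 + A**2 + 6*A) - A = 1/9 + A**2 + 5*A)
1/(8999 + g(-21, -45)) = 1/(8999 + (1/9 + (-45)**2 + 5*(-45))) = 1/(8999 + (1/9 + 2025 - 225)) = 1/(8999 + 16201/9) = 1/(97192/9) = 9/97192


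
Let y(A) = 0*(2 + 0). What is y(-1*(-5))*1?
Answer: 0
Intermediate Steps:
y(A) = 0 (y(A) = 0*2 = 0)
y(-1*(-5))*1 = 0*1 = 0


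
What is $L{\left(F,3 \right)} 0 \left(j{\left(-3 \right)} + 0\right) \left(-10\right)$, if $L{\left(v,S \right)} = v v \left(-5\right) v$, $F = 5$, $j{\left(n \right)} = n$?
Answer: $0$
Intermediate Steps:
$L{\left(v,S \right)} = - 5 v^{3}$ ($L{\left(v,S \right)} = v^{2} \left(-5\right) v = - 5 v^{2} v = - 5 v^{3}$)
$L{\left(F,3 \right)} 0 \left(j{\left(-3 \right)} + 0\right) \left(-10\right) = - 5 \cdot 5^{3} \cdot 0 \left(-3 + 0\right) \left(-10\right) = \left(-5\right) 125 \cdot 0 \left(-3\right) \left(-10\right) = \left(-625\right) 0 \left(-10\right) = 0 \left(-10\right) = 0$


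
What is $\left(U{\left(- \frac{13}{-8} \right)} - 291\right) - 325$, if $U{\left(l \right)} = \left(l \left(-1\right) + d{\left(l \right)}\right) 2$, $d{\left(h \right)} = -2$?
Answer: $- \frac{2493}{4} \approx -623.25$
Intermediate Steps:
$U{\left(l \right)} = -4 - 2 l$ ($U{\left(l \right)} = \left(l \left(-1\right) - 2\right) 2 = \left(- l - 2\right) 2 = \left(-2 - l\right) 2 = -4 - 2 l$)
$\left(U{\left(- \frac{13}{-8} \right)} - 291\right) - 325 = \left(\left(-4 - 2 \left(- \frac{13}{-8}\right)\right) - 291\right) - 325 = \left(\left(-4 - 2 \left(\left(-13\right) \left(- \frac{1}{8}\right)\right)\right) - 291\right) - 325 = \left(\left(-4 - \frac{13}{4}\right) - 291\right) - 325 = \left(- \frac{29}{4} - 291\right) - 325 = - \frac{1193}{4} - 325 = - \frac{2493}{4}$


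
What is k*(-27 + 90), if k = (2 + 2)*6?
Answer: 1512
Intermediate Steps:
k = 24 (k = 4*6 = 24)
k*(-27 + 90) = 24*(-27 + 90) = 24*63 = 1512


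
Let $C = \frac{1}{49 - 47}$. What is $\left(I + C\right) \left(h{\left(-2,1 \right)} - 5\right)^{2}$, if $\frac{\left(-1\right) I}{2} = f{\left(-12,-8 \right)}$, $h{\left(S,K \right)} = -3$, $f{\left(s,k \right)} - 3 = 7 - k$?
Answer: $-2272$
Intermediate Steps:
$f{\left(s,k \right)} = 10 - k$ ($f{\left(s,k \right)} = 3 - \left(-7 + k\right) = 10 - k$)
$I = -36$ ($I = - 2 \left(10 - -8\right) = - 2 \left(10 + 8\right) = \left(-2\right) 18 = -36$)
$C = \frac{1}{2} \approx 0.5$
$\left(I + C\right) \left(h{\left(-2,1 \right)} - 5\right)^{2} = \left(-36 + \frac{1}{2}\right) \left(-3 - 5\right)^{2} = - \frac{71 \left(-8\right)^{2}}{2} = \left(- \frac{71}{2}\right) 64 = -2272$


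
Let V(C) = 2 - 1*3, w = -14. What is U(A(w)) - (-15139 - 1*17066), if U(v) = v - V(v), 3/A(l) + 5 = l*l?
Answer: 6151349/191 ≈ 32206.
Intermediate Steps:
A(l) = 3/(-5 + l**2) (A(l) = 3/(-5 + l*l) = 3/(-5 + l**2))
V(C) = -1 (V(C) = 2 - 3 = -1)
U(v) = 1 + v (U(v) = v - 1*(-1) = v + 1 = 1 + v)
U(A(w)) - (-15139 - 1*17066) = (1 + 3/(-5 + (-14)**2)) - (-15139 - 1*17066) = (1 + 3/(-5 + 196)) - (-15139 - 17066) = (1 + 3/191) - 1*(-32205) = (1 + 3*(1/191)) + 32205 = (1 + 3/191) + 32205 = 194/191 + 32205 = 6151349/191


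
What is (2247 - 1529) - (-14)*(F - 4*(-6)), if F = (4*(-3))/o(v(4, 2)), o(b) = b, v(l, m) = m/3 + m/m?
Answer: 4766/5 ≈ 953.20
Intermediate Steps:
v(l, m) = 1 + m/3 (v(l, m) = m*(⅓) + 1 = m/3 + 1 = 1 + m/3)
F = -36/5 (F = (4*(-3))/(1 + (⅓)*2) = -12/(1 + ⅔) = -12/5/3 = -12*⅗ = -36/5 ≈ -7.2000)
(2247 - 1529) - (-14)*(F - 4*(-6)) = (2247 - 1529) - (-14)*(-36/5 - 4*(-6)) = 718 - (-14)*(-36/5 + 24) = 718 - (-14)*84/5 = 718 - 1*(-1176/5) = 718 + 1176/5 = 4766/5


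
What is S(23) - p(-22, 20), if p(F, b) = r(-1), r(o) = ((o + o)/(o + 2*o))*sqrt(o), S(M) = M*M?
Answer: 529 - 2*I/3 ≈ 529.0 - 0.66667*I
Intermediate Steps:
S(M) = M**2
r(o) = 2*sqrt(o)/3 (r(o) = ((2*o)/((3*o)))*sqrt(o) = ((2*o)*(1/(3*o)))*sqrt(o) = 2*sqrt(o)/3)
p(F, b) = 2*I/3 (p(F, b) = 2*sqrt(-1)/3 = 2*I/3)
S(23) - p(-22, 20) = 23**2 - 2*I/3 = 529 - 2*I/3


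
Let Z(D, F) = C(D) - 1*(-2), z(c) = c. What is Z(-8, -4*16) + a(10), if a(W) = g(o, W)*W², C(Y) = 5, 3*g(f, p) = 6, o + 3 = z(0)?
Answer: 207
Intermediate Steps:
o = -3 (o = -3 + 0 = -3)
g(f, p) = 2 (g(f, p) = (⅓)*6 = 2)
a(W) = 2*W²
Z(D, F) = 7 (Z(D, F) = 5 - 1*(-2) = 5 + 2 = 7)
Z(-8, -4*16) + a(10) = 7 + 2*10² = 7 + 2*100 = 7 + 200 = 207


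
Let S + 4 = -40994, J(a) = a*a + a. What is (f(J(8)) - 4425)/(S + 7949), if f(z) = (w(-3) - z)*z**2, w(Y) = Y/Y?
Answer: 372489/33049 ≈ 11.271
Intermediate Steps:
J(a) = a + a**2 (J(a) = a**2 + a = a + a**2)
w(Y) = 1
f(z) = z**2*(1 - z) (f(z) = (1 - z)*z**2 = z**2*(1 - z))
S = -40998 (S = -4 - 40994 = -40998)
(f(J(8)) - 4425)/(S + 7949) = ((8*(1 + 8))**2*(1 - 8*(1 + 8)) - 4425)/(-40998 + 7949) = ((8*9)**2*(1 - 8*9) - 4425)/(-33049) = (72**2*(1 - 1*72) - 4425)*(-1/33049) = (5184*(1 - 72) - 4425)*(-1/33049) = (5184*(-71) - 4425)*(-1/33049) = (-368064 - 4425)*(-1/33049) = -372489*(-1/33049) = 372489/33049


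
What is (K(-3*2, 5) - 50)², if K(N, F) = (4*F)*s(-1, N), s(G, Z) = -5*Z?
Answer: 302500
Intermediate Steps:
K(N, F) = -20*F*N (K(N, F) = (4*F)*(-5*N) = -20*F*N)
(K(-3*2, 5) - 50)² = (-20*5*(-3*2) - 50)² = (-20*5*(-6) - 50)² = (600 - 50)² = 550² = 302500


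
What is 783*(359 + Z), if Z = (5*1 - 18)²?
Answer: 413424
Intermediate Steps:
Z = 169 (Z = (5 - 18)² = (-13)² = 169)
783*(359 + Z) = 783*(359 + 169) = 783*528 = 413424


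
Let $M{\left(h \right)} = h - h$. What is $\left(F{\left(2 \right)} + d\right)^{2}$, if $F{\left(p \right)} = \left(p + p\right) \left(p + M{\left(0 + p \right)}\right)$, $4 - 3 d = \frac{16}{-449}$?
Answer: $\frac{17606416}{201601} \approx 87.333$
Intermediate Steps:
$d = \frac{604}{449}$ ($d = \frac{4}{3} - \frac{16 \frac{1}{-449}}{3} = \frac{4}{3} - \frac{16 \left(- \frac{1}{449}\right)}{3} = \frac{4}{3} - - \frac{16}{1347} = \frac{4}{3} + \frac{16}{1347} = \frac{604}{449} \approx 1.3452$)
$M{\left(h \right)} = 0$
$F{\left(p \right)} = 2 p^{2}$ ($F{\left(p \right)} = \left(p + p\right) \left(p + 0\right) = 2 p p = 2 p^{2}$)
$\left(F{\left(2 \right)} + d\right)^{2} = \left(2 \cdot 2^{2} + \frac{604}{449}\right)^{2} = \left(2 \cdot 4 + \frac{604}{449}\right)^{2} = \left(8 + \frac{604}{449}\right)^{2} = \left(\frac{4196}{449}\right)^{2} = \frac{17606416}{201601}$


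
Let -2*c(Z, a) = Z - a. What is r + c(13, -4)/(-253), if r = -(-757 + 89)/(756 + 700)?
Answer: 45345/92092 ≈ 0.49239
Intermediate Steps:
c(Z, a) = a/2 - Z/2 (c(Z, a) = -(Z - a)/2 = a/2 - Z/2)
r = 167/364 (r = -(-668)/1456 = -1*(-167/364) = 167/364 ≈ 0.45879)
r + c(13, -4)/(-253) = 167/364 + ((1/2)*(-4) - 1/2*13)/(-253) = 167/364 - (-2 - 13/2)/253 = 167/364 - 1/253*(-17/2) = 167/364 + 17/506 = 45345/92092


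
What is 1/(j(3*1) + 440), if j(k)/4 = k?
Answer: 1/452 ≈ 0.0022124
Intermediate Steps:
j(k) = 4*k
1/(j(3*1) + 440) = 1/(4*(3*1) + 440) = 1/(4*3 + 440) = 1/(12 + 440) = 1/452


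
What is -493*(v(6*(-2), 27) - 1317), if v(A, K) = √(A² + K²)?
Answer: 649281 - 1479*√97 ≈ 6.3472e+5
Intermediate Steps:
-493*(v(6*(-2), 27) - 1317) = -493*(√((6*(-2))² + 27²) - 1317) = -493*(√((-12)² + 729) - 1317) = -493*(√(144 + 729) - 1317) = -493*(√873 - 1317) = -493*(3*√97 - 1317) = -493*(-1317 + 3*√97) = 649281 - 1479*√97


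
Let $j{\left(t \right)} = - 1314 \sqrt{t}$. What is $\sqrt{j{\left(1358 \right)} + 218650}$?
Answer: $\sqrt{218650 - 1314 \sqrt{1358}} \approx 412.59$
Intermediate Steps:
$\sqrt{j{\left(1358 \right)} + 218650} = \sqrt{- 1314 \sqrt{1358} + 218650} = \sqrt{218650 - 1314 \sqrt{1358}}$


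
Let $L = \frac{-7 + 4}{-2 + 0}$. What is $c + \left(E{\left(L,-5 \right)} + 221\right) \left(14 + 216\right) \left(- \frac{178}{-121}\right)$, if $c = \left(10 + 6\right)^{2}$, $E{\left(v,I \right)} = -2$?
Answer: $\frac{8996836}{121} \approx 74354.0$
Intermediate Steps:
$L = \frac{3}{2}$ ($L = - \frac{3}{-2} = \left(-3\right) \left(- \frac{1}{2}\right) = \frac{3}{2} \approx 1.5$)
$c = 256$ ($c = 16^{2} = 256$)
$c + \left(E{\left(L,-5 \right)} + 221\right) \left(14 + 216\right) \left(- \frac{178}{-121}\right) = 256 + \left(-2 + 221\right) \left(14 + 216\right) \left(- \frac{178}{-121}\right) = 256 + 219 \cdot 230 \left(\left(-178\right) \left(- \frac{1}{121}\right)\right) = 256 + 50370 \cdot \frac{178}{121} = 256 + \frac{8965860}{121} = \frac{8996836}{121}$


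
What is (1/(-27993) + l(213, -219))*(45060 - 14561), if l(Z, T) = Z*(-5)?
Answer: -129893262922/3999 ≈ -3.2481e+7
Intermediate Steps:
l(Z, T) = -5*Z
(1/(-27993) + l(213, -219))*(45060 - 14561) = (1/(-27993) - 5*213)*(45060 - 14561) = (-1/27993 - 1065)*30499 = -29812546/27993*30499 = -129893262922/3999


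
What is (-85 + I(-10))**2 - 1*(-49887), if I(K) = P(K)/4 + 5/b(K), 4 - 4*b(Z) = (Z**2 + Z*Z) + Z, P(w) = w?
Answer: 1991417677/34596 ≈ 57562.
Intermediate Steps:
b(Z) = 1 - Z**2/2 - Z/4 (b(Z) = 1 - ((Z**2 + Z*Z) + Z)/4 = 1 - ((Z**2 + Z**2) + Z)/4 = 1 - (2*Z**2 + Z)/4 = 1 - (Z + 2*Z**2)/4 = 1 + (-Z**2/2 - Z/4) = 1 - Z**2/2 - Z/4)
I(K) = 5/(1 - K**2/2 - K/4) + K/4 (I(K) = K/4 + 5/(1 - K**2/2 - K/4) = 5/(1 - K**2/2 - K/4) + K/4)
(-85 + I(-10))**2 - 1*(-49887) = (-85 + (-80 - 10*(-4 - 10 + 2*(-10)**2))/(4*(-4 - 10 + 2*(-10)**2)))**2 - 1*(-49887) = (-85 + (-80 - 10*(-4 - 10 + 2*100))/(4*(-4 - 10 + 2*100)))**2 + 49887 = (-85 + (-80 - 10*(-4 - 10 + 200))/(4*(-4 - 10 + 200)))**2 + 49887 = (-85 + (1/4)*(-80 - 10*186)/186)**2 + 49887 = (-85 + (1/4)*(1/186)*(-80 - 1860))**2 + 49887 = (-85 + (1/4)*(1/186)*(-1940))**2 + 49887 = (-85 - 485/186)**2 + 49887 = (-16295/186)**2 + 49887 = 265527025/34596 + 49887 = 1991417677/34596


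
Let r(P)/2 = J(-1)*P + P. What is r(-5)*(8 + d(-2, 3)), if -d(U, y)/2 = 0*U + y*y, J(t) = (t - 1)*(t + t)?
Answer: 500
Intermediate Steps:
J(t) = 2*t*(-1 + t) (J(t) = (-1 + t)*(2*t) = 2*t*(-1 + t))
d(U, y) = -2*y² (d(U, y) = -2*(0*U + y*y) = -2*(0 + y²) = -2*y²)
r(P) = 10*P (r(P) = 2*((2*(-1)*(-1 - 1))*P + P) = 2*((2*(-1)*(-2))*P + P) = 2*(4*P + P) = 2*(5*P) = 10*P)
r(-5)*(8 + d(-2, 3)) = (10*(-5))*(8 - 2*3²) = -50*(8 - 2*9) = -50*(8 - 18) = -50*(-10) = 500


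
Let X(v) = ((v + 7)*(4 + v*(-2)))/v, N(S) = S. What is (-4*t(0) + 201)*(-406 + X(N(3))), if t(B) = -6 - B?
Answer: -92850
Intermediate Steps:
X(v) = (4 - 2*v)*(7 + v)/v (X(v) = ((7 + v)*(4 - 2*v))/v = ((4 - 2*v)*(7 + v))/v = (4 - 2*v)*(7 + v)/v)
(-4*t(0) + 201)*(-406 + X(N(3))) = (-4*(-6 - 1*0) + 201)*(-406 + (-10 - 2*3 + 28/3)) = (-4*(-6 + 0) + 201)*(-406 + (-10 - 6 + 28*(1/3))) = (-4*(-6) + 201)*(-406 + (-10 - 6 + 28/3)) = (24 + 201)*(-406 - 20/3) = 225*(-1238/3) = -92850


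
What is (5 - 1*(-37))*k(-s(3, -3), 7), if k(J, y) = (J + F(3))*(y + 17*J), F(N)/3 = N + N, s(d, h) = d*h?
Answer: 181440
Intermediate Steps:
F(N) = 6*N (F(N) = 3*(N + N) = 3*(2*N) = 6*N)
k(J, y) = (18 + J)*(y + 17*J) (k(J, y) = (J + 6*3)*(y + 17*J) = (J + 18)*(y + 17*J) = (18 + J)*(y + 17*J))
(5 - 1*(-37))*k(-s(3, -3), 7) = (5 - 1*(-37))*(17*(-3*(-3))² + 18*7 + 306*(-3*(-3)) - 3*(-3)*7) = (5 + 37)*(17*(-1*(-9))² + 126 + 306*(-1*(-9)) - 1*(-9)*7) = 42*(17*9² + 126 + 306*9 + 9*7) = 42*(17*81 + 126 + 2754 + 63) = 42*(1377 + 126 + 2754 + 63) = 42*4320 = 181440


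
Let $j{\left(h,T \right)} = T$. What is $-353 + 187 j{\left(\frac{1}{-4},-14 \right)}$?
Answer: $-2971$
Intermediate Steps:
$-353 + 187 j{\left(\frac{1}{-4},-14 \right)} = -353 + 187 \left(-14\right) = -353 - 2618 = -2971$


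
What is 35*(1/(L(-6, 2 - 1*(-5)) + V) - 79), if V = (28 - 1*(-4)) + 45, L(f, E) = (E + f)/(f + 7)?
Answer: -215635/78 ≈ -2764.6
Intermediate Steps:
L(f, E) = (E + f)/(7 + f)
V = 77 (V = (28 + 4) + 45 = 32 + 45 = 77)
35*(1/(L(-6, 2 - 1*(-5)) + V) - 79) = 35*(1/(((2 - 1*(-5)) - 6)/(7 - 6) + 77) - 79) = 35*(1/(((2 + 5) - 6)/1 + 77) - 79) = 35*(1/(1*(7 - 6) + 77) - 79) = 35*(1/(1*1 + 77) - 79) = 35*(1/(1 + 77) - 79) = 35*(1/78 - 79) = 35*(-6161/78) = -215635/78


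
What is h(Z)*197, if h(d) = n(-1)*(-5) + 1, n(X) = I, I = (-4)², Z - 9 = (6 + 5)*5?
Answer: -15563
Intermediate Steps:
Z = 64 (Z = 9 + (6 + 5)*5 = 9 + 11*5 = 9 + 55 = 64)
I = 16
n(X) = 16
h(d) = -79 (h(d) = 16*(-5) + 1 = -80 + 1 = -79)
h(Z)*197 = -79*197 = -15563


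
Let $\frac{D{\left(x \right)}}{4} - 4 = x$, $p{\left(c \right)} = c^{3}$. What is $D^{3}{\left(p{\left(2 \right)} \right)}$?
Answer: $110592$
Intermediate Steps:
$D{\left(x \right)} = 16 + 4 x$
$D^{3}{\left(p{\left(2 \right)} \right)} = \left(16 + 4 \cdot 2^{3}\right)^{3} = \left(16 + 4 \cdot 8\right)^{3} = \left(16 + 32\right)^{3} = 48^{3} = 110592$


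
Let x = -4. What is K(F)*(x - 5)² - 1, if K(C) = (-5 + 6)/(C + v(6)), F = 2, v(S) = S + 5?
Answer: 68/13 ≈ 5.2308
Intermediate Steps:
v(S) = 5 + S
K(C) = 1/(11 + C) (K(C) = (-5 + 6)/(C + (5 + 6)) = 1/(C + 11) = 1/(11 + C))
K(F)*(x - 5)² - 1 = (-4 - 5)²/(11 + 2) - 1 = (-9)²/13 - 1 = (1/13)*81 - 1 = 81/13 - 1 = 68/13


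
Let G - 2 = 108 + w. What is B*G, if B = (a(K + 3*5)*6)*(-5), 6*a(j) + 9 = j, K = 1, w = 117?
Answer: -7945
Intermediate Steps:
a(j) = -3/2 + j/6
G = 227 (G = 2 + (108 + 117) = 2 + 225 = 227)
B = -35 (B = ((-3/2 + (1 + 3*5)/6)*6)*(-5) = ((-3/2 + (1 + 15)/6)*6)*(-5) = ((-3/2 + (⅙)*16)*6)*(-5) = ((-3/2 + 8/3)*6)*(-5) = ((7/6)*6)*(-5) = 7*(-5) = -35)
B*G = -35*227 = -7945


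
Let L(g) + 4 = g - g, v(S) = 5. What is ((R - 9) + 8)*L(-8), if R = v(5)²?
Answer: -96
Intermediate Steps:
L(g) = -4 (L(g) = -4 + (g - g) = -4 + 0 = -4)
R = 25 (R = 5² = 25)
((R - 9) + 8)*L(-8) = ((25 - 9) + 8)*(-4) = (16 + 8)*(-4) = 24*(-4) = -96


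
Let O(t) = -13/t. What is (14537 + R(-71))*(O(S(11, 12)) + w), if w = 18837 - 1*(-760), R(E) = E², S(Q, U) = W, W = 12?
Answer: 767297713/2 ≈ 3.8365e+8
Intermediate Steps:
S(Q, U) = 12
w = 19597 (w = 18837 + 760 = 19597)
(14537 + R(-71))*(O(S(11, 12)) + w) = (14537 + (-71)²)*(-13/12 + 19597) = (14537 + 5041)*(-13*1/12 + 19597) = 19578*(-13/12 + 19597) = 19578*(235151/12) = 767297713/2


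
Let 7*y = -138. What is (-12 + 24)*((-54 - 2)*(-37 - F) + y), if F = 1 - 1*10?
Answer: 130056/7 ≈ 18579.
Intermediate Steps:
F = -9 (F = 1 - 10 = -9)
y = -138/7 (y = (⅐)*(-138) = -138/7 ≈ -19.714)
(-12 + 24)*((-54 - 2)*(-37 - F) + y) = (-12 + 24)*((-54 - 2)*(-37 - 1*(-9)) - 138/7) = 12*(-56*(-37 + 9) - 138/7) = 12*(-56*(-28) - 138/7) = 12*(1568 - 138/7) = 12*(10838/7) = 130056/7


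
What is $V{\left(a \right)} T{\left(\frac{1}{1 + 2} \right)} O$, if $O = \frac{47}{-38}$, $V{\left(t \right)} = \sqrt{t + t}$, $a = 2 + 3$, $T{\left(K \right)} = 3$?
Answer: $- \frac{141 \sqrt{10}}{38} \approx -11.734$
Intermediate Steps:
$a = 5$
$V{\left(t \right)} = \sqrt{2} \sqrt{t}$ ($V{\left(t \right)} = \sqrt{2 t} = \sqrt{2} \sqrt{t}$)
$O = - \frac{47}{38}$ ($O = 47 \left(- \frac{1}{38}\right) = - \frac{47}{38} \approx -1.2368$)
$V{\left(a \right)} T{\left(\frac{1}{1 + 2} \right)} O = \sqrt{2} \sqrt{5} \cdot 3 \left(- \frac{47}{38}\right) = \sqrt{10} \cdot 3 \left(- \frac{47}{38}\right) = 3 \sqrt{10} \left(- \frac{47}{38}\right) = - \frac{141 \sqrt{10}}{38}$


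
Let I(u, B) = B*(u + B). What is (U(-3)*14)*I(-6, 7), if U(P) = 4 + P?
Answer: 98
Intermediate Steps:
I(u, B) = B*(B + u)
(U(-3)*14)*I(-6, 7) = ((4 - 3)*14)*(7*(7 - 6)) = (1*14)*(7*1) = 14*7 = 98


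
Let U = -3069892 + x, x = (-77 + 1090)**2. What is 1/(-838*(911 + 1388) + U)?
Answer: -1/3970285 ≈ -2.5187e-7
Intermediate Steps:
x = 1026169 (x = 1013**2 = 1026169)
U = -2043723 (U = -3069892 + 1026169 = -2043723)
1/(-838*(911 + 1388) + U) = 1/(-838*(911 + 1388) - 2043723) = 1/(-838*2299 - 2043723) = 1/(-1926562 - 2043723) = 1/(-3970285) = -1/3970285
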